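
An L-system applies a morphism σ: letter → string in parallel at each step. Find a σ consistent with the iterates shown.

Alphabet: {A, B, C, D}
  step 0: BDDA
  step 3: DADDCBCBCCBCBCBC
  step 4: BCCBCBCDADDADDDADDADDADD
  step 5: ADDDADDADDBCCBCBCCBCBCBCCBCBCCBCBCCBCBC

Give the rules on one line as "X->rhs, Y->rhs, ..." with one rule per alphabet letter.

A->C, B->AD, C->D, D->BC

  step 4 ⇒ step 5: BCCBCBCDADDADDDADDADDADD ⇒ AD·D·D·AD·D·AD·D·BC·C·BC·BC·C·BC·BC·BC·C·BC·BC·C·BC·BC·C·BC·BC
    A ↦ C
    B ↦ AD
    C ↦ D
    D ↦ BC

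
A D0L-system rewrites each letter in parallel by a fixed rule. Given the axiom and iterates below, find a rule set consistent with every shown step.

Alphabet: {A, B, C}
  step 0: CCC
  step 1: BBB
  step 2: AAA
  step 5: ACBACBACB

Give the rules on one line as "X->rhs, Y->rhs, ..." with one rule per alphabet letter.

A->CB, B->A, C->B

  step 1 ⇒ step 2: BBB ⇒ A·A·A
    B ↦ A
    A ↦ CB  (constrained at step 2)
  step 0 ⇒ step 1: CCC ⇒ B·B·B
    C ↦ B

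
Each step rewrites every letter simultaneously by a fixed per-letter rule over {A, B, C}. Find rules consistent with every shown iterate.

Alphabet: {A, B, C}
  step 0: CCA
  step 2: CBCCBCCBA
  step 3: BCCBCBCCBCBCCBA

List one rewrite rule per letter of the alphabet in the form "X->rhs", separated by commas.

  step 2 ⇒ step 3: CBCCBCCBA ⇒ BC·C·BC·BC·C·BC·BC·C·BA
    A ↦ BA
    B ↦ C
    C ↦ BC

A->BA, B->C, C->BC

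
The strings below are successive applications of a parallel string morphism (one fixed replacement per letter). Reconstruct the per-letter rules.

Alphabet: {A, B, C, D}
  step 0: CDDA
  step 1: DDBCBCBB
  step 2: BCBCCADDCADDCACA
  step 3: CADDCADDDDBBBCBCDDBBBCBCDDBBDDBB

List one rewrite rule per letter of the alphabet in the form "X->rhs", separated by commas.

A->BB, B->CA, C->DD, D->BC

  step 2 ⇒ step 3: BCBCCADDCADDCACA ⇒ CA·DD·CA·DD·DD·BB·BC·BC·DD·BB·BC·BC·DD·BB·DD·BB
    A ↦ BB
    B ↦ CA
    C ↦ DD
    D ↦ BC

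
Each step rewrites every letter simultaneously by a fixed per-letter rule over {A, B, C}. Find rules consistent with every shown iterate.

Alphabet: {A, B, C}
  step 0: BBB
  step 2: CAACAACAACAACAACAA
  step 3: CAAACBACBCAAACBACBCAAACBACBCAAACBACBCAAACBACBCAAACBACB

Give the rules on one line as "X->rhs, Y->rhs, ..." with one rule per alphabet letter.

A->ACB, B->CC, C->CAA

  step 2 ⇒ step 3: CAACAACAACAACAACAA ⇒ CAA·ACB·ACB·CAA·ACB·ACB·CAA·ACB·ACB·CAA·ACB·ACB·CAA·ACB·ACB·CAA·ACB·ACB
    A ↦ ACB
    C ↦ CAA
    B ↦ CC  (constrained at step 0)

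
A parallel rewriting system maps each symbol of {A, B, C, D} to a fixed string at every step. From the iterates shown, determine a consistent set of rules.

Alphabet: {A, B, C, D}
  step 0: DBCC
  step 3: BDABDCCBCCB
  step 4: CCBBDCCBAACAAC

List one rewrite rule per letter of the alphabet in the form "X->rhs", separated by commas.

A->BD, B->C, C->A, D->CB

  step 3 ⇒ step 4: BDABDCCBCCB ⇒ C·CB·BD·C·CB·A·A·C·A·A·C
    A ↦ BD
    B ↦ C
    C ↦ A
    D ↦ CB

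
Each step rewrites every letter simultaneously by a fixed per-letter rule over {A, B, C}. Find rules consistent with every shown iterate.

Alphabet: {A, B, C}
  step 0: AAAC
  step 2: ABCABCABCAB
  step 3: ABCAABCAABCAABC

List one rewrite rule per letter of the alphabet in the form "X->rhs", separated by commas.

A->AB, B->C, C->A

  step 2 ⇒ step 3: ABCABCABCAB ⇒ AB·C·A·AB·C·A·AB·C·A·AB·C
    A ↦ AB
    B ↦ C
    C ↦ A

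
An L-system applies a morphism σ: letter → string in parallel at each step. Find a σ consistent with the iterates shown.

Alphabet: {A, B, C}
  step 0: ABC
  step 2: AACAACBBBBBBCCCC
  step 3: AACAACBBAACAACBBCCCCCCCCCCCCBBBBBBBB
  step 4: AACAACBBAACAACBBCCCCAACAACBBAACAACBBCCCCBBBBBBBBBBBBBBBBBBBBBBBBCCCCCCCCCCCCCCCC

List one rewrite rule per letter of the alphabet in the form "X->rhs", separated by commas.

  step 3 ⇒ step 4: AACAACBBAACAACBBCCCCCCCCCCCCBBBBBBBB ⇒ AAC·AAC·BB·AAC·AAC·BB·CC·CC·AAC·AAC·BB·AAC·AAC·BB·CC·CC·BB·BB·BB·BB·BB·BB·BB·BB·BB·BB·BB·BB·CC·CC·CC·CC·CC·CC·CC·CC
    A ↦ AAC
    B ↦ CC
    C ↦ BB

A->AAC, B->CC, C->BB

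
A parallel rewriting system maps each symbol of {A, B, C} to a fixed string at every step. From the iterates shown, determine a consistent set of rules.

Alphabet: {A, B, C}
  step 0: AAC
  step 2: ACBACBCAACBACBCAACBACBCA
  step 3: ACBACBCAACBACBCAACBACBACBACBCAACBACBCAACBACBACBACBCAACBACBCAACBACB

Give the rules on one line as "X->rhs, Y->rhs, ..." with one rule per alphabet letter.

  step 2 ⇒ step 3: ACBACBCAACBACBCAACBACBCA ⇒ ACB·ACB·CA·ACB·ACB·CA·ACB·ACB·ACB·ACB·CA·ACB·ACB·CA·ACB·ACB·ACB·ACB·CA·ACB·ACB·CA·ACB·ACB
    A ↦ ACB
    B ↦ CA
    C ↦ ACB

A->ACB, B->CA, C->ACB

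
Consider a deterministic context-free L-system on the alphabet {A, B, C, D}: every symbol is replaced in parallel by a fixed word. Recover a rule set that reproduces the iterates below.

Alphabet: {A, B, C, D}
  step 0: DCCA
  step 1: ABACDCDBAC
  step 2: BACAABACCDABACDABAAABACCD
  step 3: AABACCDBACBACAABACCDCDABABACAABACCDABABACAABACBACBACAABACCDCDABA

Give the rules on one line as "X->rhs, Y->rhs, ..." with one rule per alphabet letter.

  step 2 ⇒ step 3: BACAABACCDABACDABAAABACCD ⇒ AA·BAC·CD·BAC·BAC·AA·BAC·CD·CD·ABA·BAC·AA·BAC·CD·ABA·BAC·AA·BAC·BAC·BAC·AA·BAC·CD·CD·ABA
    A ↦ BAC
    B ↦ AA
    C ↦ CD
    D ↦ ABA

A->BAC, B->AA, C->CD, D->ABA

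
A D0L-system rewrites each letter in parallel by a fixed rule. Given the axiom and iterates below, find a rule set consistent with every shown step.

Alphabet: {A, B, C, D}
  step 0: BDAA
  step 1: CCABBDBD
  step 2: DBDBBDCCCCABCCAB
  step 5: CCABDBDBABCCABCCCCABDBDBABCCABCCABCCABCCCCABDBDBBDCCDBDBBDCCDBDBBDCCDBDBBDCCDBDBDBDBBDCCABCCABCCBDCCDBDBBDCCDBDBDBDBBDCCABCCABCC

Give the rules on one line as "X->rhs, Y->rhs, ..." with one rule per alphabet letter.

A->BD, B->CC, C->DB, D->AB

  step 1 ⇒ step 2: CCABBDBD ⇒ DB·DB·BD·CC·CC·AB·CC·AB
    A ↦ BD
    B ↦ CC
    C ↦ DB
    D ↦ AB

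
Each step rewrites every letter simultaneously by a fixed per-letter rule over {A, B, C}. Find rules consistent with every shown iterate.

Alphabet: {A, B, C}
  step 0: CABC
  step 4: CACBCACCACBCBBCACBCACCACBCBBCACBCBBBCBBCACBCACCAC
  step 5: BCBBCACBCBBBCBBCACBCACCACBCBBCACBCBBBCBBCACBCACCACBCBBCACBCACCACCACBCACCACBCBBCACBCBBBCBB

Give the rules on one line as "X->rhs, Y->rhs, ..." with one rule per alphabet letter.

A->CB, B->CAC, C->B

  step 4 ⇒ step 5: CACBCACCACBCBBCACBCACCACBCBBCACBCBBBCBBCACBCACCAC ⇒ B·CB·B·CAC·B·CB·B·B·CB·B·CAC·B·CAC·CAC·B·CB·B·CAC·B·CB·B·B·CB·B·CAC·B·CAC·CAC·B·CB·B·CAC·B·CAC·CAC·CAC·B·CAC·CAC·B·CB·B·CAC·B·CB·B·B·CB·B
    A ↦ CB
    B ↦ CAC
    C ↦ B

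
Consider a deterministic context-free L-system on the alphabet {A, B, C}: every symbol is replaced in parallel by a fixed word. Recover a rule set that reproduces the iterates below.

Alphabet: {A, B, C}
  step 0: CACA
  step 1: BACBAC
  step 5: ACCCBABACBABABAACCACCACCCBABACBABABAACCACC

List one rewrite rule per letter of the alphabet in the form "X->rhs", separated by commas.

A->C, B->AC, C->BA

  step 0 ⇒ step 1: CACA ⇒ BA·C·BA·C
    A ↦ C
    C ↦ BA
    B ↦ AC  (constrained at step 1)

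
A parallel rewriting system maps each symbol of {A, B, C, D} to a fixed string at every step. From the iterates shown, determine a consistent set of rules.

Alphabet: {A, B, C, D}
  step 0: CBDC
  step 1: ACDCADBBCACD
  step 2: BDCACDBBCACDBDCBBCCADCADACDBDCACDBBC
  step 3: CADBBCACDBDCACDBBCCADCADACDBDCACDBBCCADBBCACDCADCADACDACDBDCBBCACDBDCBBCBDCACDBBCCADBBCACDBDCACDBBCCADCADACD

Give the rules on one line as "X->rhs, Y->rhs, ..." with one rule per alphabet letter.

  step 2 ⇒ step 3: BDCACDBBCACDBDCBBCCADCADACDBDCACDBBC ⇒ CAD·BBC·ACD·BDC·ACD·BBC·CAD·CAD·ACD·BDC·ACD·BBC·CAD·BBC·ACD·CAD·CAD·ACD·ACD·BDC·BBC·ACD·BDC·BBC·BDC·ACD·BBC·CAD·BBC·ACD·BDC·ACD·BBC·CAD·CAD·ACD
    A ↦ BDC
    B ↦ CAD
    C ↦ ACD
    D ↦ BBC

A->BDC, B->CAD, C->ACD, D->BBC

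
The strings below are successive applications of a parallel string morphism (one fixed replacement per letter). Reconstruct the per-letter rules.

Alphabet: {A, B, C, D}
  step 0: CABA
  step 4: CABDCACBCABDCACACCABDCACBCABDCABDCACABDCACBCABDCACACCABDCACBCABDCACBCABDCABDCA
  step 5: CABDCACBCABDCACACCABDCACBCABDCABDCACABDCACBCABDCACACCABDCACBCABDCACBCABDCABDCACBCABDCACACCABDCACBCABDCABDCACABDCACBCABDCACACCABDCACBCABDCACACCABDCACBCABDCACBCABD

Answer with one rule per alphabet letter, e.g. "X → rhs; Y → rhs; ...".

  step 4 ⇒ step 5: CABDCACBCABDCACACCABDCACBCABDCABDCACABDCACBCABDCACACCABDCACBCABDCACBCABDCABDCA ⇒ CA·BD·CAC·B·CA·BD·CA·CAC·CA·BD·CAC·B·CA·BD·CA·BD·CA·CA·BD·CAC·B·CA·BD·CA·CAC·CA·BD·CAC·B·CA·BD·CAC·B·CA·BD·CA·BD·CAC·B·CA·BD·CA·CAC·CA·BD·CAC·B·CA·BD·CA·BD·CA·CA·BD·CAC·B·CA·BD·CA·CAC·CA·BD·CAC·B·CA·BD·CA·CAC·CA·BD·CAC·B·CA·BD·CAC·B·CA·BD
    A ↦ BD
    B ↦ CAC
    C ↦ CA
    D ↦ B

A->BD, B->CAC, C->CA, D->B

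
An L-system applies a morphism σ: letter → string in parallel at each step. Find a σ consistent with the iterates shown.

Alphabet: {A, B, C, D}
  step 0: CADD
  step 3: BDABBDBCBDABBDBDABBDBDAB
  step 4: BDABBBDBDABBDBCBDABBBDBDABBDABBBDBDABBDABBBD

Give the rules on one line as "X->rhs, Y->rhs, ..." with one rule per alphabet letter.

  step 3 ⇒ step 4: BDABBDBCBDABBDBDABBDBDAB ⇒ BD·AB·B·BD·BD·AB·BD·BC·BD·AB·B·BD·BD·AB·BD·AB·B·BD·BD·AB·BD·AB·B·BD
    A ↦ B
    B ↦ BD
    C ↦ BC
    D ↦ AB

A->B, B->BD, C->BC, D->AB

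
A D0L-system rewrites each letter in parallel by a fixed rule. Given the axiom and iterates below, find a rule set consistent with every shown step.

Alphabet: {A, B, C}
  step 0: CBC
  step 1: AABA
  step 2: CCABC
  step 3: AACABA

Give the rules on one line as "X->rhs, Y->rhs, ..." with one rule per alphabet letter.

  step 2 ⇒ step 3: CCABC ⇒ A·A·C·AB·A
    A ↦ C
    B ↦ AB
    C ↦ A

A->C, B->AB, C->A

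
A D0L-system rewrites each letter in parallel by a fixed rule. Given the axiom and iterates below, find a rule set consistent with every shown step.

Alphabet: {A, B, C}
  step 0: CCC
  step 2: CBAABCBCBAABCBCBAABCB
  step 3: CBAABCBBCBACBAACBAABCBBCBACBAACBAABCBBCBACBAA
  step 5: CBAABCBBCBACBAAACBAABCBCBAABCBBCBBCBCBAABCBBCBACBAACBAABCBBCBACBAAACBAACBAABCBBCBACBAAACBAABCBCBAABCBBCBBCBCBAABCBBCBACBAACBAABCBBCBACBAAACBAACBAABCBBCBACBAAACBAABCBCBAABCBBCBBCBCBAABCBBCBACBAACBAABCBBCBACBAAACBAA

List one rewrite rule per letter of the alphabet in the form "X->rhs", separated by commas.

  step 2 ⇒ step 3: CBAABCBCBAABCBCBAABCB ⇒ CBA·A·BCB·BCB·A·CBA·A·CBA·A·BCB·BCB·A·CBA·A·CBA·A·BCB·BCB·A·CBA·A
    A ↦ BCB
    B ↦ A
    C ↦ CBA

A->BCB, B->A, C->CBA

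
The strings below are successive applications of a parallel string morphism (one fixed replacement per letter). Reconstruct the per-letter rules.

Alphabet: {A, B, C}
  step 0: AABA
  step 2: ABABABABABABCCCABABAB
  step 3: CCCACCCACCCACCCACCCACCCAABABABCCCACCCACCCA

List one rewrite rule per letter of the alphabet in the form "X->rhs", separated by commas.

  step 2 ⇒ step 3: ABABABABABABCCCABABAB ⇒ CCC·A·CCC·A·CCC·A·CCC·A·CCC·A·CCC·A·AB·AB·AB·CCC·A·CCC·A·CCC·A
    A ↦ CCC
    B ↦ A
    C ↦ AB

A->CCC, B->A, C->AB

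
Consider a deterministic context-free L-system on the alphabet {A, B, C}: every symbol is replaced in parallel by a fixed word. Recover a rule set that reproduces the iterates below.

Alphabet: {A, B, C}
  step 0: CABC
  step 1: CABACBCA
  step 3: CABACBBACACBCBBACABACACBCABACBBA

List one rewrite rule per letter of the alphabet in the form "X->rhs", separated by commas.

  step 0 ⇒ step 1: CABC ⇒ CA·BA·CB·CA
    A ↦ BA
    B ↦ CB
    C ↦ CA

A->BA, B->CB, C->CA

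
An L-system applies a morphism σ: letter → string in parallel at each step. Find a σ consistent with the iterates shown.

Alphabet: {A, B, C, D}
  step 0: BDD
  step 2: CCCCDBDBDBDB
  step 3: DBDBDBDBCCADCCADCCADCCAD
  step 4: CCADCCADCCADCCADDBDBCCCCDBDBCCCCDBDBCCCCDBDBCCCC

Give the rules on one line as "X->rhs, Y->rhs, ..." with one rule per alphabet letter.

A->CC, B->AD, C->DB, D->CC

  step 3 ⇒ step 4: DBDBDBDBCCADCCADCCADCCAD ⇒ CC·AD·CC·AD·CC·AD·CC·AD·DB·DB·CC·CC·DB·DB·CC·CC·DB·DB·CC·CC·DB·DB·CC·CC
    A ↦ CC
    B ↦ AD
    C ↦ DB
    D ↦ CC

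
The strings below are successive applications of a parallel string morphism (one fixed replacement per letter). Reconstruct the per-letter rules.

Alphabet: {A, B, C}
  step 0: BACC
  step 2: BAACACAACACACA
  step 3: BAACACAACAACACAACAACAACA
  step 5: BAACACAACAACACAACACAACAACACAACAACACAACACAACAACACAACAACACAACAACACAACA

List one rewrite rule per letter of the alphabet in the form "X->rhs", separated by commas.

A->CA, B->BAA, C->A

  step 2 ⇒ step 3: BAACACAACACACA ⇒ BAA·CA·CA·A·CA·A·CA·CA·A·CA·A·CA·A·CA
    A ↦ CA
    B ↦ BAA
    C ↦ A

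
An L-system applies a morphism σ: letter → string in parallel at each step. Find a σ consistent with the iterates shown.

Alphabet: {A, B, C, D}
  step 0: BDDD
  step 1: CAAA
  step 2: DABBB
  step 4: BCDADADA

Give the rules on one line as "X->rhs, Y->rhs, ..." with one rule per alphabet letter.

A->B, B->C, C->DA, D->A

  step 1 ⇒ step 2: CAAA ⇒ DA·B·B·B
    A ↦ B
    C ↦ DA
  step 0 ⇒ step 1: BDDD ⇒ C·A·A·A
    B ↦ C
  step 0 ⇒ step 1: BDDD ⇒ C·A·A·A
    D ↦ A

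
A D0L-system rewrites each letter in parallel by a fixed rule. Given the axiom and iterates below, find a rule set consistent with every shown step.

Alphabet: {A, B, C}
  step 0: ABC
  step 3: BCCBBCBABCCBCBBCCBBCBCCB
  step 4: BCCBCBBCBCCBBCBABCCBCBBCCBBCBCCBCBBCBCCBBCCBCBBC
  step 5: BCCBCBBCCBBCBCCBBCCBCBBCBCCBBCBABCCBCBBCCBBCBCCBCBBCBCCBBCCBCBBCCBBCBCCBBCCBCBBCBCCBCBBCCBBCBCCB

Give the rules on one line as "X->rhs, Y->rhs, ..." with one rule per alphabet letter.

A->BA, B->BC, C->CB

  step 4 ⇒ step 5: BCCBCBBCBCCBBCBABCCBCBBCCBBCBCCBCBBCBCCBBCCBCBBC ⇒ BC·CB·CB·BC·CB·BC·BC·CB·BC·CB·CB·BC·BC·CB·BC·BA·BC·CB·CB·BC·CB·BC·BC·CB·CB·BC·BC·CB·BC·CB·CB·BC·CB·BC·BC·CB·BC·CB·CB·BC·BC·CB·CB·BC·CB·BC·BC·CB
    A ↦ BA
    B ↦ BC
    C ↦ CB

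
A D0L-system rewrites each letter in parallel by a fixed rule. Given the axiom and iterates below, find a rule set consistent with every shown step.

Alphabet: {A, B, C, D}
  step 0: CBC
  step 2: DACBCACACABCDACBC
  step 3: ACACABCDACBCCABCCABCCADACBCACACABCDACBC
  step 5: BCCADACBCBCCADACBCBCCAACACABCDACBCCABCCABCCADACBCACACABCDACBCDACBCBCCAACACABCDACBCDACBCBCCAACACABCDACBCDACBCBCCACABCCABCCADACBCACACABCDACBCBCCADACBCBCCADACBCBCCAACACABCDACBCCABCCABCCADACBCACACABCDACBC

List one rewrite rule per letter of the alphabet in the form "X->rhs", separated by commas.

A->CA, B->DAC, C->BC, D->ACA

  step 2 ⇒ step 3: DACBCACACABCDACBC ⇒ ACA·CA·BC·DAC·BC·CA·BC·CA·BC·CA·DAC·BC·ACA·CA·BC·DAC·BC
    A ↦ CA
    B ↦ DAC
    C ↦ BC
    D ↦ ACA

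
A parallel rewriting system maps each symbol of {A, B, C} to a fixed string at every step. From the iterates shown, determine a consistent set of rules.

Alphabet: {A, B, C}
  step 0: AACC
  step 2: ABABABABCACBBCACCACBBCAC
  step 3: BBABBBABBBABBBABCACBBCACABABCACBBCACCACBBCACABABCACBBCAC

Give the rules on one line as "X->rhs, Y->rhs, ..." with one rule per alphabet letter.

  step 2 ⇒ step 3: ABABABABCACBBCACCACBBCAC ⇒ BB·AB·BB·AB·BB·AB·BB·AB·CAC·BB·CAC·AB·AB·CAC·BB·CAC·CAC·BB·CAC·AB·AB·CAC·BB·CAC
    A ↦ BB
    B ↦ AB
    C ↦ CAC

A->BB, B->AB, C->CAC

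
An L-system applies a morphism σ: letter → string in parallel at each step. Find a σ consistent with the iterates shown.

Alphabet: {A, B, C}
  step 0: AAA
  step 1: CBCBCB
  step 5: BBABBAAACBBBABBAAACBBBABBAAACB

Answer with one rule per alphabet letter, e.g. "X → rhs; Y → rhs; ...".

  step 0 ⇒ step 1: AAA ⇒ CB·CB·CB
    A ↦ CB
    B ↦ A  (constrained at step 1)
    C ↦ BB  (constrained at step 1)

A->CB, B->A, C->BB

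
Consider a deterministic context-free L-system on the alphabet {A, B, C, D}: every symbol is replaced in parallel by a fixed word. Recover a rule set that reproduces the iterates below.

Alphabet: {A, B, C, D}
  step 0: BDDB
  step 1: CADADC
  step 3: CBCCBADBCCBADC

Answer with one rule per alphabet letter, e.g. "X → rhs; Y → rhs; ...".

A->CB, B->C, C->B, D->AD

  step 0 ⇒ step 1: BDDB ⇒ C·AD·AD·C
    B ↦ C
    D ↦ AD
    A ↦ CB  (constrained at step 1)
    C ↦ B  (constrained at step 1)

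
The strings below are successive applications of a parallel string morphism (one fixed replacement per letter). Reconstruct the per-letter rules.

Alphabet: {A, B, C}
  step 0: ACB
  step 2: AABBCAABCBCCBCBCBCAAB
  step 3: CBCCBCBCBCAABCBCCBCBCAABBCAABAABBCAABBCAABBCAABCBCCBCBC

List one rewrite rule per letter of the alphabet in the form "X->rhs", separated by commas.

  step 2 ⇒ step 3: AABBCAABCBCCBCBCBCAAB ⇒ CBC·CBC·BC·BC·AAB·CBC·CBC·BC·AAB·BC·AAB·AAB·BC·AAB·BC·AAB·BC·AAB·CBC·CBC·BC
    A ↦ CBC
    B ↦ BC
    C ↦ AAB

A->CBC, B->BC, C->AAB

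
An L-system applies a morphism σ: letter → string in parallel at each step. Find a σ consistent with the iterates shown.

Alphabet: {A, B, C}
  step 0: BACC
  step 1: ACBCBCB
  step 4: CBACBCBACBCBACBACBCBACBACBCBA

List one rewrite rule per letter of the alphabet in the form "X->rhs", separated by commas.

  step 0 ⇒ step 1: BACC ⇒ A·CB·CB·CB
    A ↦ CB
    B ↦ A
    C ↦ CB

A->CB, B->A, C->CB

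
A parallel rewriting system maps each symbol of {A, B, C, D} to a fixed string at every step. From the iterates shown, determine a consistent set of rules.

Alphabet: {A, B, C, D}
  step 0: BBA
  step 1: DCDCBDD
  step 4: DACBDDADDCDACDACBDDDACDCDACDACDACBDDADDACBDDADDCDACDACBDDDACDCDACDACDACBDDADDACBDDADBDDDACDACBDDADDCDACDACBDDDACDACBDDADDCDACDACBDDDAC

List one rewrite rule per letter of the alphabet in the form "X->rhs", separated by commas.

A->BDD, B->DC, C->AD, D->DAC

  step 0 ⇒ step 1: BBA ⇒ DC·DC·BDD
    A ↦ BDD
    B ↦ DC
    C ↦ AD  (constrained at step 1)
    D ↦ DAC  (constrained at step 1)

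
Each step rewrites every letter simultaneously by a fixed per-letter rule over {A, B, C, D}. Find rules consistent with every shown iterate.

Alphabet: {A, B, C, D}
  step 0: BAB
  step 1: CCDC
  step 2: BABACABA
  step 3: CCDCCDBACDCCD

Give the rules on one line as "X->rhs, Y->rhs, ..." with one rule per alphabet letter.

  step 2 ⇒ step 3: BABACABA ⇒ C·CD·C·CD·BA·CD·C·CD
    A ↦ CD
    B ↦ C
    C ↦ BA
  step 1 ⇒ step 2: CCDC ⇒ BA·BA·CA·BA
    D ↦ CA

A->CD, B->C, C->BA, D->CA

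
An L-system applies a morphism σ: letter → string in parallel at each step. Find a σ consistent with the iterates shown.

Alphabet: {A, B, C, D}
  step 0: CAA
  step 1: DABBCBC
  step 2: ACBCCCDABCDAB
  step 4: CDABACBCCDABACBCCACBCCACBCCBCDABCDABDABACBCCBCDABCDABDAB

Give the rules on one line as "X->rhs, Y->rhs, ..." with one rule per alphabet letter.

  step 1 ⇒ step 2: DABBCBC ⇒ AC·BC·C·C·DAB·C·DAB
    A ↦ BC
    B ↦ C
    C ↦ DAB
    D ↦ AC

A->BC, B->C, C->DAB, D->AC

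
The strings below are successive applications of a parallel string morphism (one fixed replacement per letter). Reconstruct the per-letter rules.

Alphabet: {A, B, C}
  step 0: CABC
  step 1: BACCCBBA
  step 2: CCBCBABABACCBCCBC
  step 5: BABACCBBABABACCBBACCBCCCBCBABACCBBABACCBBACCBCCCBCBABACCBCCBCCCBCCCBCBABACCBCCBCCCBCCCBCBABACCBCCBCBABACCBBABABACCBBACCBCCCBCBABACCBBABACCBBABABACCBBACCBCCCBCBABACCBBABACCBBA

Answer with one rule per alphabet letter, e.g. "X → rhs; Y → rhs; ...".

A->C, B->CCB, C->BA

  step 1 ⇒ step 2: BACCCBBA ⇒ CCB·C·BA·BA·BA·CCB·CCB·C
    A ↦ C
    B ↦ CCB
    C ↦ BA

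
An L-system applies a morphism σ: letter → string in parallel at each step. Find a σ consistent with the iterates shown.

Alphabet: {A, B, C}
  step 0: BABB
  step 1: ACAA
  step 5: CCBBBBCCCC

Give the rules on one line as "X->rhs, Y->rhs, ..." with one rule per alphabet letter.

A->C, B->A, C->BB

  step 0 ⇒ step 1: BABB ⇒ A·C·A·A
    A ↦ C
    B ↦ A
    C ↦ BB  (constrained at step 1)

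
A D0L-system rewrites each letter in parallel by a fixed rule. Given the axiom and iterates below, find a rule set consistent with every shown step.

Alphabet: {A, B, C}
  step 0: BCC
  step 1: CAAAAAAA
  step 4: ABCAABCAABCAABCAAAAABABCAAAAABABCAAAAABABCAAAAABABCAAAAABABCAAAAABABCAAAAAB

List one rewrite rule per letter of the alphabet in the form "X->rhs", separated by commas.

A->AB, B->CA, C->AAA

  step 0 ⇒ step 1: BCC ⇒ CA·AAA·AAA
    B ↦ CA
    C ↦ AAA
    A ↦ AB  (constrained at step 1)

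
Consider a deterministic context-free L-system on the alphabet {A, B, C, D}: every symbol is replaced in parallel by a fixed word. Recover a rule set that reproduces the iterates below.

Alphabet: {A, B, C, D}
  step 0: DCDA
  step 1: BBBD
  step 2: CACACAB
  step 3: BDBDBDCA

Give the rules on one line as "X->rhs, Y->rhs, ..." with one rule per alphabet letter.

A->D, B->CA, C->B, D->B

  step 2 ⇒ step 3: CACACAB ⇒ B·D·B·D·B·D·CA
    A ↦ D
    B ↦ CA
    C ↦ B
  step 0 ⇒ step 1: DCDA ⇒ B·B·B·D
    D ↦ B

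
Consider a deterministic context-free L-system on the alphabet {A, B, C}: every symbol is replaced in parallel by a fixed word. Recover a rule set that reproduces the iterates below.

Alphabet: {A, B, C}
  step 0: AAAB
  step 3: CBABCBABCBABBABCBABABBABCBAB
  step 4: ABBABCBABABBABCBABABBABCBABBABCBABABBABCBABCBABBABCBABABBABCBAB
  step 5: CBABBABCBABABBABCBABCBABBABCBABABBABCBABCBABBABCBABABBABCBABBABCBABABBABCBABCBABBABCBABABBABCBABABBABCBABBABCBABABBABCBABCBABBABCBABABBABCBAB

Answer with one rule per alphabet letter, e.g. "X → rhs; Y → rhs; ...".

  step 4 ⇒ step 5: ABBABCBABABBABCBABABBABCBABBABCBABABBABCBABCBABBABCBABABBABCBAB ⇒ C·BAB·BAB·C·BAB·AB·BAB·C·BAB·C·BAB·BAB·C·BAB·AB·BAB·C·BAB·C·BAB·BAB·C·BAB·AB·BAB·C·BAB·BAB·C·BAB·AB·BAB·C·BAB·C·BAB·BAB·C·BAB·AB·BAB·C·BAB·AB·BAB·C·BAB·BAB·C·BAB·AB·BAB·C·BAB·C·BAB·BAB·C·BAB·AB·BAB·C·BAB
    A ↦ C
    B ↦ BAB
    C ↦ AB

A->C, B->BAB, C->AB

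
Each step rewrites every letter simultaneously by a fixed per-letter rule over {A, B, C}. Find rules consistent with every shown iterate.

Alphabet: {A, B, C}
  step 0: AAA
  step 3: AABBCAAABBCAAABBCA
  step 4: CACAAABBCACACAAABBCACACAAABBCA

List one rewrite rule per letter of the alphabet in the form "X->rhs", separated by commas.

  step 3 ⇒ step 4: AABBCAAABBCAAABBCA ⇒ CA·CA·A·A·BB·CA·CA·CA·A·A·BB·CA·CA·CA·A·A·BB·CA
    A ↦ CA
    B ↦ A
    C ↦ BB

A->CA, B->A, C->BB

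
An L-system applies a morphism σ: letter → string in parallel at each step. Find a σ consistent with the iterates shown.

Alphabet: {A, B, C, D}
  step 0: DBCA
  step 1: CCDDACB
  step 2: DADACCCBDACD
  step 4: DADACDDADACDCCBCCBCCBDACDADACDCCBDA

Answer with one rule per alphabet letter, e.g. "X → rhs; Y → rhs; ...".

A->CB, B->CD, C->DA, D->C

  step 1 ⇒ step 2: CCDDACB ⇒ DA·DA·C·C·CB·DA·CD
    A ↦ CB
    B ↦ CD
    C ↦ DA
    D ↦ C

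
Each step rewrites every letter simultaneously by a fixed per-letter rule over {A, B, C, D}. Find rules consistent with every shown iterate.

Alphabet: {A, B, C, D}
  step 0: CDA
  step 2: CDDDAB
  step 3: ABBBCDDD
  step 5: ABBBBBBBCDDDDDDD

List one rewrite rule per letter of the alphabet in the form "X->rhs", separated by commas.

A->CD, B->DD, C->A, D->B

  step 2 ⇒ step 3: CDDDAB ⇒ A·B·B·B·CD·DD
    A ↦ CD
    B ↦ DD
    C ↦ A
    D ↦ B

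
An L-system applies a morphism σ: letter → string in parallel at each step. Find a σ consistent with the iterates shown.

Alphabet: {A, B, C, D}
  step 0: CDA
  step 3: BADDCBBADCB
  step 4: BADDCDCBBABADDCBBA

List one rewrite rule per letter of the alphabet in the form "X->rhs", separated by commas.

  step 3 ⇒ step 4: BADDCBBADCB ⇒ BA·D·DC·DC·B·BA·BA·D·DC·B·BA
    A ↦ D
    B ↦ BA
    C ↦ B
    D ↦ DC

A->D, B->BA, C->B, D->DC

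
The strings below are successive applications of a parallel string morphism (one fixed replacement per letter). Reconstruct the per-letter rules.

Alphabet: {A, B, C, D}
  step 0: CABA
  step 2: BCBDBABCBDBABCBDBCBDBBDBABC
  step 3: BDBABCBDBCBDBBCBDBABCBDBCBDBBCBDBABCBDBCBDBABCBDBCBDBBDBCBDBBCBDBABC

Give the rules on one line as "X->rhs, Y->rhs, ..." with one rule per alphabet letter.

A->BC, B->BDB, C->ABC, D->C

  step 2 ⇒ step 3: BCBDBABCBDBABCBDBCBDBBDBABC ⇒ BDB·ABC·BDB·C·BDB·BC·BDB·ABC·BDB·C·BDB·BC·BDB·ABC·BDB·C·BDB·ABC·BDB·C·BDB·BDB·C·BDB·BC·BDB·ABC
    A ↦ BC
    B ↦ BDB
    C ↦ ABC
    D ↦ C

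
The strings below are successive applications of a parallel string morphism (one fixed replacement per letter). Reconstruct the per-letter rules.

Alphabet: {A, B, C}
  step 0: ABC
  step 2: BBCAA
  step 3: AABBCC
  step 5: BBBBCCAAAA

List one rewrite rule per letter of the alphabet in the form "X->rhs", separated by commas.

  step 2 ⇒ step 3: BBCAA ⇒ A·A·BB·C·C
    A ↦ C
    B ↦ A
    C ↦ BB

A->C, B->A, C->BB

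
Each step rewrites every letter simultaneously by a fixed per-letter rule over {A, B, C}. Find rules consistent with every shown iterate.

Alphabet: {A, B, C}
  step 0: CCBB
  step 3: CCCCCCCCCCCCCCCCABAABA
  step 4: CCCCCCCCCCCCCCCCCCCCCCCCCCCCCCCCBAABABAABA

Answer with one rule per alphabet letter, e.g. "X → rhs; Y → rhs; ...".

  step 3 ⇒ step 4: CCCCCCCCCCCCCCCCABAABA ⇒ CC·CC·CC·CC·CC·CC·CC·CC·CC·CC·CC·CC·CC·CC·CC·CC·BA·A·BA·BA·A·BA
    A ↦ BA
    B ↦ A
    C ↦ CC

A->BA, B->A, C->CC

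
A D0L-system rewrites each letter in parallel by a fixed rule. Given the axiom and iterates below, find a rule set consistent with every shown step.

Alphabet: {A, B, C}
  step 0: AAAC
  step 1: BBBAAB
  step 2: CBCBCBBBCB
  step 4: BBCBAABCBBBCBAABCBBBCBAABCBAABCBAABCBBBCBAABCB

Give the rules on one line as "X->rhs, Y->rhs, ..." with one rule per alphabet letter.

  step 1 ⇒ step 2: BBBAAB ⇒ CB·CB·CB·B·B·CB
    A ↦ B
    B ↦ CB
  step 0 ⇒ step 1: AAAC ⇒ B·B·B·AAB
    C ↦ AAB

A->B, B->CB, C->AAB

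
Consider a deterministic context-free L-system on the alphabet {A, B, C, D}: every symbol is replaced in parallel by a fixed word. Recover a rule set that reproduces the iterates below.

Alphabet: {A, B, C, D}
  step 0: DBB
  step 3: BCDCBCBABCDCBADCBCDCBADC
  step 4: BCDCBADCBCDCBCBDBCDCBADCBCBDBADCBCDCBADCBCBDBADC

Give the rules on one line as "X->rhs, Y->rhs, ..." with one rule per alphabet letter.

A->BD, B->BC, C->DC, D->BA

  step 3 ⇒ step 4: BCDCBCBABCDCBADCBCDCBADC ⇒ BC·DC·BA·DC·BC·DC·BC·BD·BC·DC·BA·DC·BC·BD·BA·DC·BC·DC·BA·DC·BC·BD·BA·DC
    A ↦ BD
    B ↦ BC
    C ↦ DC
    D ↦ BA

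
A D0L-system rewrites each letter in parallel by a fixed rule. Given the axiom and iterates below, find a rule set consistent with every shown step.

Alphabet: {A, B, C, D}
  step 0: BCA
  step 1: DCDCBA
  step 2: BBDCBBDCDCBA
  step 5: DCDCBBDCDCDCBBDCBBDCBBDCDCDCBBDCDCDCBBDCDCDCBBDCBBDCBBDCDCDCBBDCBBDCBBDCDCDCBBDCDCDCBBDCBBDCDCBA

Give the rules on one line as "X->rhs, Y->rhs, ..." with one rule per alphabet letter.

A->BA, B->DC, C->DC, D->BB

  step 1 ⇒ step 2: DCDCBA ⇒ BB·DC·BB·DC·DC·BA
    A ↦ BA
    B ↦ DC
    C ↦ DC
    D ↦ BB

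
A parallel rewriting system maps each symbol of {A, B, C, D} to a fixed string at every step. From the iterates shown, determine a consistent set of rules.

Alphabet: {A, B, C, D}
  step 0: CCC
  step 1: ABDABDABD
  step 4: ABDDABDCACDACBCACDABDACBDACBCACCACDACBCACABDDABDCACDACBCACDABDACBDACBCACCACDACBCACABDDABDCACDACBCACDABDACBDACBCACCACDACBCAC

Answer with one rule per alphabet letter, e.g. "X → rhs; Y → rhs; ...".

  step 0 ⇒ step 1: CCC ⇒ ABD·ABD·ABD
    C ↦ ABD
    A ↦ D  (constrained at step 1)
    B ↦ ACB  (constrained at step 1)
    D ↦ CAC  (constrained at step 1)

A->D, B->ACB, C->ABD, D->CAC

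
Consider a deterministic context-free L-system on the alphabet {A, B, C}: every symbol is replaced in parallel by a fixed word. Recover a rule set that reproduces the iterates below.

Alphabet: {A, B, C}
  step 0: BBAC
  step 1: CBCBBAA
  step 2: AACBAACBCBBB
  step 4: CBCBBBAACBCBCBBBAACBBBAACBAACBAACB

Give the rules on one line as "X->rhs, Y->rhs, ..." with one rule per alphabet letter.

  step 1 ⇒ step 2: CBCBBAA ⇒ AA·CB·AA·CB·CB·B·B
    A ↦ B
    B ↦ CB
    C ↦ AA

A->B, B->CB, C->AA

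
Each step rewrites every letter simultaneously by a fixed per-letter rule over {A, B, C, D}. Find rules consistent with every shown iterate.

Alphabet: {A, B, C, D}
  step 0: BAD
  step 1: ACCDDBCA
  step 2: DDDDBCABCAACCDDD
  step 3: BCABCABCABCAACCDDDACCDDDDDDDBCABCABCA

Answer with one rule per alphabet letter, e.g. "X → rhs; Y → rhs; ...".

  step 2 ⇒ step 3: DDDDBCABCAACCDDD ⇒ BCA·BCA·BCA·BCA·ACC·D·DD·ACC·D·DD·DD·D·D·BCA·BCA·BCA
    A ↦ DD
    B ↦ ACC
    C ↦ D
    D ↦ BCA

A->DD, B->ACC, C->D, D->BCA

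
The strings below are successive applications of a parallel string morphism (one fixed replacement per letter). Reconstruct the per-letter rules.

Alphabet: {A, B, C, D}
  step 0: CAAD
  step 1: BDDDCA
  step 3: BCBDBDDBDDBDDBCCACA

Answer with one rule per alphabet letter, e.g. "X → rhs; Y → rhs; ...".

A->D, B->BC, C->BD, D->CA

  step 0 ⇒ step 1: CAAD ⇒ BD·D·D·CA
    A ↦ D
    C ↦ BD
    D ↦ CA
    B ↦ BC  (constrained at step 1)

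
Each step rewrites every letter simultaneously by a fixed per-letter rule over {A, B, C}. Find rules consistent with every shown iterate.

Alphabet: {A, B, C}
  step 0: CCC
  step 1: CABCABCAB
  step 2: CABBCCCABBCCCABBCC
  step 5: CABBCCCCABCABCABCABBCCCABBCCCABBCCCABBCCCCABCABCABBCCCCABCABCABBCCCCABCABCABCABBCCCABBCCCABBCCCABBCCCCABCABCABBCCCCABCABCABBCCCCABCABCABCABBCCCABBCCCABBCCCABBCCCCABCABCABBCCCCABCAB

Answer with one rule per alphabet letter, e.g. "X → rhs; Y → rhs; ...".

  step 1 ⇒ step 2: CABCABCAB ⇒ CAB·BC·C·CAB·BC·C·CAB·BC·C
    A ↦ BC
    B ↦ C
    C ↦ CAB

A->BC, B->C, C->CAB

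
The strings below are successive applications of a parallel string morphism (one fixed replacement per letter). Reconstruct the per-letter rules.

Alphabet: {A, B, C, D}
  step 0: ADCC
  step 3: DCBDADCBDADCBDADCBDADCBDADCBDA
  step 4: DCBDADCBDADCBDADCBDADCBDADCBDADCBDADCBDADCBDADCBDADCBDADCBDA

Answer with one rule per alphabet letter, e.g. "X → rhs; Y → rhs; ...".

A->DA, B->A, C->D, D->DCB

  step 3 ⇒ step 4: DCBDADCBDADCBDADCBDADCBDADCBDA ⇒ DCB·D·A·DCB·DA·DCB·D·A·DCB·DA·DCB·D·A·DCB·DA·DCB·D·A·DCB·DA·DCB·D·A·DCB·DA·DCB·D·A·DCB·DA
    A ↦ DA
    B ↦ A
    C ↦ D
    D ↦ DCB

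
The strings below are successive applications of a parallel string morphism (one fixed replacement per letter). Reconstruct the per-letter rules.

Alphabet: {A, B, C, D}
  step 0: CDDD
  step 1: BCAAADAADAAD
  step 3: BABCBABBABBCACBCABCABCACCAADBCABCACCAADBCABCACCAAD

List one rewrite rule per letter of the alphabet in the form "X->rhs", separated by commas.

A->C, B->BAB, C->BCA, D->AAD

  step 0 ⇒ step 1: CDDD ⇒ BCA·AAD·AAD·AAD
    C ↦ BCA
    D ↦ AAD
    A ↦ C  (constrained at step 1)
    B ↦ BAB  (constrained at step 1)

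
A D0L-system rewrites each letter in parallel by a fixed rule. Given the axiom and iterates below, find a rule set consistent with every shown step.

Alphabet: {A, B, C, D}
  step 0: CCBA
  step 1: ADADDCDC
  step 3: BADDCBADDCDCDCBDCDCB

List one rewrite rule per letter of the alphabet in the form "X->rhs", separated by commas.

  step 0 ⇒ step 1: CCBA ⇒ AD·AD·DC·DC
    A ↦ DC
    B ↦ DC
    C ↦ AD
    D ↦ B  (constrained at step 1)

A->DC, B->DC, C->AD, D->B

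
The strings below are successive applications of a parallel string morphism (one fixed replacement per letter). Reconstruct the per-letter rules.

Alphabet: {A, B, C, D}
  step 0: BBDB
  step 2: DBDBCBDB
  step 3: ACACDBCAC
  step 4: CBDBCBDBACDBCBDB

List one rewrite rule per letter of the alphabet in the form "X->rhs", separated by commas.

  step 3 ⇒ step 4: ACACDBCAC ⇒ CB·DB·CB·DB·A·C·DB·CB·DB
    A ↦ CB
    B ↦ C
    C ↦ DB
    D ↦ A

A->CB, B->C, C->DB, D->A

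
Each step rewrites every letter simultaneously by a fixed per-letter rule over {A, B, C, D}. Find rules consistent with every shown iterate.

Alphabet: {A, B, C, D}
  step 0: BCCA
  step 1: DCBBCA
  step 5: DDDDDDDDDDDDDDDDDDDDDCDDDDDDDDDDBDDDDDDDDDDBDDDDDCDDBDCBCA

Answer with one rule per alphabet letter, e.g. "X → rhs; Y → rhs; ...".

A->CA, B->DC, C->B, D->DD

  step 0 ⇒ step 1: BCCA ⇒ DC·B·B·CA
    A ↦ CA
    B ↦ DC
    C ↦ B
    D ↦ DD  (constrained at step 1)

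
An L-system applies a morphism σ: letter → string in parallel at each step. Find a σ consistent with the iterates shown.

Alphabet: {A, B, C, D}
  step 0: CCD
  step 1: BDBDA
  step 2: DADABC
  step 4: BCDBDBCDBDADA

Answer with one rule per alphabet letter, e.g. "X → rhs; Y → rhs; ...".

A->BC, B->D, C->BD, D->A

  step 1 ⇒ step 2: BDBDA ⇒ D·A·D·A·BC
    A ↦ BC
    B ↦ D
    D ↦ A
  step 0 ⇒ step 1: CCD ⇒ BD·BD·A
    C ↦ BD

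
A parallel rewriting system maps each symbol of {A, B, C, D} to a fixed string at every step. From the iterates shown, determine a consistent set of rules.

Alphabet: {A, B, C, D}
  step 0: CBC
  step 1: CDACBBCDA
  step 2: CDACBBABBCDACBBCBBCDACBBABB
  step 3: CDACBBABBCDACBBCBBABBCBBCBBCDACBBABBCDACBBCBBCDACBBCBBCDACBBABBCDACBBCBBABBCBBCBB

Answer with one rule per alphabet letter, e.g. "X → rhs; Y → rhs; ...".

A->ABB, B->CBB, C->CDA, D->CBB

  step 2 ⇒ step 3: CDACBBABBCDACBBCBBCDACBBABB ⇒ CDA·CBB·ABB·CDA·CBB·CBB·ABB·CBB·CBB·CDA·CBB·ABB·CDA·CBB·CBB·CDA·CBB·CBB·CDA·CBB·ABB·CDA·CBB·CBB·ABB·CBB·CBB
    A ↦ ABB
    B ↦ CBB
    C ↦ CDA
    D ↦ CBB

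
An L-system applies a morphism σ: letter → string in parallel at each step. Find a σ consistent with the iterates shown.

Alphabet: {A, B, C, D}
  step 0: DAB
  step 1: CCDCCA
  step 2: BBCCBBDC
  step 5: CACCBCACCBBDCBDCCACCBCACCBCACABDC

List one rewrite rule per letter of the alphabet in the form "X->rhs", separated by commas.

  step 1 ⇒ step 2: CCDCCA ⇒ B·B·CC·B·B·DC
    A ↦ DC
    C ↦ B
    D ↦ CC
  step 0 ⇒ step 1: DAB ⇒ CC·DC·CA
    B ↦ CA

A->DC, B->CA, C->B, D->CC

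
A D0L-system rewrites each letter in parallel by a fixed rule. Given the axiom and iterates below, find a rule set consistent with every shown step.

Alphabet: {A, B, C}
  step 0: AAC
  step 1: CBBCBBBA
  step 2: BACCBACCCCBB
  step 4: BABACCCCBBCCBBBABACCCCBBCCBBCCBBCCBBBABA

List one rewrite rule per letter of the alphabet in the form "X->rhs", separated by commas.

  step 1 ⇒ step 2: CBBCBBBA ⇒ BA·C·C·BA·C·C·C·CBB
    A ↦ CBB
    B ↦ C
    C ↦ BA

A->CBB, B->C, C->BA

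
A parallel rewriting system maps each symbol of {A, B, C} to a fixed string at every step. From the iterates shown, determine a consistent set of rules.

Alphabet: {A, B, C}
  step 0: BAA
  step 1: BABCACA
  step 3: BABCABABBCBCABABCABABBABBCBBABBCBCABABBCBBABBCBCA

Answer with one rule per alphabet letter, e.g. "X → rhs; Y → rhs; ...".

A->CA, B->BAB, C->BCB

  step 0 ⇒ step 1: BAA ⇒ BAB·CA·CA
    A ↦ CA
    B ↦ BAB
    C ↦ BCB  (constrained at step 1)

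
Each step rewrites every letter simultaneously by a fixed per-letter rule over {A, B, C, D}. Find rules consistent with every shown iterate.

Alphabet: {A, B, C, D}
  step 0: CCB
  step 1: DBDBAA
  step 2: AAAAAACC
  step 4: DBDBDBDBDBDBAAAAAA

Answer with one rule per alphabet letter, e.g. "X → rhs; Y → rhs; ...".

A->C, B->AA, C->DB, D->A

  step 1 ⇒ step 2: DBDBAA ⇒ A·AA·A·AA·C·C
    A ↦ C
    B ↦ AA
    D ↦ A
  step 0 ⇒ step 1: CCB ⇒ DB·DB·AA
    C ↦ DB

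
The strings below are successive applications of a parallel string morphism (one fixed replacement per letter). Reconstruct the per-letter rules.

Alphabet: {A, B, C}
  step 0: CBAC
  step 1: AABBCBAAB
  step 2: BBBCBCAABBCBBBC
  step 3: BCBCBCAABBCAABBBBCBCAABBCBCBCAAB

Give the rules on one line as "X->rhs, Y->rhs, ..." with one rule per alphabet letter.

  step 2 ⇒ step 3: BBBCBCAABBCBBBC ⇒ BC·BC·BC·AAB·BC·AAB·B·B·BC·BC·AAB·BC·BC·BC·AAB
    A ↦ B
    B ↦ BC
    C ↦ AAB

A->B, B->BC, C->AAB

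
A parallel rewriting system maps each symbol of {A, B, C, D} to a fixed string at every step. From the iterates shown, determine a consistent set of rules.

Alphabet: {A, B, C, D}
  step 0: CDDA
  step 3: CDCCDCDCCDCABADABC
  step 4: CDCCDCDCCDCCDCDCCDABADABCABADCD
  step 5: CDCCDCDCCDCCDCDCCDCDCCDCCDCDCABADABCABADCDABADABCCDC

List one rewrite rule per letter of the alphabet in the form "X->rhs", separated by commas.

  step 4 ⇒ step 5: CDCCDCDCCDCCDCDCCDABADABCABADCD ⇒ CD·C·CD·CD·C·CD·C·CD·CD·C·CD·CD·C·CD·C·CD·CD·C·AB·AD·AB·C·AB·AD·CD·AB·AD·AB·C·CD·C
    A ↦ AB
    B ↦ AD
    C ↦ CD
    D ↦ C

A->AB, B->AD, C->CD, D->C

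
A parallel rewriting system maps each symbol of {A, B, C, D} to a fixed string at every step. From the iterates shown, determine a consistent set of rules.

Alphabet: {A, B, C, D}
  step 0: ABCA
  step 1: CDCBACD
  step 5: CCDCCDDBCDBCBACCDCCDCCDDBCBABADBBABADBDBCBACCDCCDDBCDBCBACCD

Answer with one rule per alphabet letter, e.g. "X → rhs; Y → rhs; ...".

A->CD, B->C, C->BA, D->DB

  step 0 ⇒ step 1: ABCA ⇒ CD·C·BA·CD
    A ↦ CD
    B ↦ C
    C ↦ BA
    D ↦ DB  (constrained at step 1)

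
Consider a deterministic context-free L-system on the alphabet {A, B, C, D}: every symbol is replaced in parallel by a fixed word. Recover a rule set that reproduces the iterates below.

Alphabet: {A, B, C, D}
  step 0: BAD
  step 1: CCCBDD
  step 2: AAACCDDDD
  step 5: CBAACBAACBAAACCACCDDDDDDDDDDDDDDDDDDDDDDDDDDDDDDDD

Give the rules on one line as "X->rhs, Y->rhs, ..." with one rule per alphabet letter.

A->CB, B->CC, C->A, D->DD

  step 1 ⇒ step 2: CCCBDD ⇒ A·A·A·CC·DD·DD
    B ↦ CC
    C ↦ A
    D ↦ DD
  step 0 ⇒ step 1: BAD ⇒ CC·CB·DD
    A ↦ CB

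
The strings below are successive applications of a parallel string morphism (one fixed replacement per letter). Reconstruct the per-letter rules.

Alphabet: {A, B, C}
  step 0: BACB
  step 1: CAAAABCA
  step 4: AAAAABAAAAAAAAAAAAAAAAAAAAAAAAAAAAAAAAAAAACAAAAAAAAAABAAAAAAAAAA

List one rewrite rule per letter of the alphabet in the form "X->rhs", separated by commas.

A->AA, B->CA, C->AB

  step 0 ⇒ step 1: BACB ⇒ CA·AA·AB·CA
    A ↦ AA
    B ↦ CA
    C ↦ AB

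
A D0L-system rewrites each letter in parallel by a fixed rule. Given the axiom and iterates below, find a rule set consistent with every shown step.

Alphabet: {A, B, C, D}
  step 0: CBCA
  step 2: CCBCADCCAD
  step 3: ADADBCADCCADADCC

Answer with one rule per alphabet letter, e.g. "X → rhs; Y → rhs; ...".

A->C, B->BC, C->AD, D->C

  step 2 ⇒ step 3: CCBCADCCAD ⇒ AD·AD·BC·AD·C·C·AD·AD·C·C
    A ↦ C
    B ↦ BC
    C ↦ AD
    D ↦ C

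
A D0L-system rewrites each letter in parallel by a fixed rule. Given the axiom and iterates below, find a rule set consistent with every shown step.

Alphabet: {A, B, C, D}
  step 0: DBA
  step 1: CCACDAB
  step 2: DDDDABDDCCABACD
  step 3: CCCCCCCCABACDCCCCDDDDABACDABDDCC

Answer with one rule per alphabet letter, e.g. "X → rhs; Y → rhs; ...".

A->AB, B->ACD, C->DD, D->CC

  step 2 ⇒ step 3: DDDDABDDCCABACD ⇒ CC·CC·CC·CC·AB·ACD·CC·CC·DD·DD·AB·ACD·AB·DD·CC
    A ↦ AB
    B ↦ ACD
    C ↦ DD
    D ↦ CC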